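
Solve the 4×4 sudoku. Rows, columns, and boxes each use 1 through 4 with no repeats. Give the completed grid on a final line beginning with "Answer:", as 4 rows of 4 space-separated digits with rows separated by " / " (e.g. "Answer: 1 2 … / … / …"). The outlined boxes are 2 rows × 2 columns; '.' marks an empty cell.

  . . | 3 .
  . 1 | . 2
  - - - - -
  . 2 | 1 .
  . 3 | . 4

Step 1. [r3c1∈{4}] r3c1's peers cover all but 4, so r3c1=4.
Step 2. [r4c3∈{2}] only 2 remains possible at r4c3 ⇒ r4c3=2.
Step 3. [r1c2∈{4}] r1c2's peers cover all but 4. So r1c2=4.
Step 4. [r2c1∈{3}] r2c1 has the single candidate 3. So r2c1=3.
Step 5. [r4c1∈{1}] r4c1 has the single candidate 1 ⇒ r4c1=1.
Step 6. [r3c4∈{3}] r3c4 has the single candidate 3. So r3c4=3.
Step 7. [r2c3∈{4}] r2c3 is down to just 4 ⇒ r2c3=4.
Step 8. [r1c1∈{2}] r1c1 is down to just 2, so r1c1=2.
Step 9. [r1c4∈{1}] r1c4 is down to just 1, so r1c4=1.

Answer: 2 4 3 1 / 3 1 4 2 / 4 2 1 3 / 1 3 2 4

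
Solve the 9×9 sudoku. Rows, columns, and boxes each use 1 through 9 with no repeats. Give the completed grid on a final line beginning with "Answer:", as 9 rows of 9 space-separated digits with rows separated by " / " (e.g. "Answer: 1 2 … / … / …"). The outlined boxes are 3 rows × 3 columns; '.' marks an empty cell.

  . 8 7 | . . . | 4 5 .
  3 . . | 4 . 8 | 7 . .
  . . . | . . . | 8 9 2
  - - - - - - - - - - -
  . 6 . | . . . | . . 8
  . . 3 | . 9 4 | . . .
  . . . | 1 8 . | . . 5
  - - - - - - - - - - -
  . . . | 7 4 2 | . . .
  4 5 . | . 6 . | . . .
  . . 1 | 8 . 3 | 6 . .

Step 1. [r1c9∈{1,3,6}] in box 3, 3 fits only at r1c9, so r1c9=3.
Step 2. [r8c6∈{1,9}] across box 8, 1 lands solely at r8c6, so r8c6=1.
Step 3. [r5c1∈{1,2,5,7,8}] across row 5, 8 lands solely at r5c1, so r5c1=8.
Step 4. [r5c4∈{2,5,6}] r5c4 is the only open cell in row 5 admitting 5, so r5c4=5.
Step 5. [r3c6∈{5,6,7}] r3c6 is the only open cell in col 6 admitting 5. So r3c6=5.
Step 6. [r4c1∈{1,2,5,7,9}] 5 has one home in col 1: r4c1. So r4c1=5.
Step 7. [r5c2∈{1,2,7}] 1 has one home in box 4: r5c2. So r5c2=1.
Step 8. [r5c7∈{2}] r5c7's peers cover all but 2, so r5c7=2.
Step 9. [r8c4∈{9}] only 9 remains possible at r8c4, so r8c4=9.
Step 10. [r8c7∈{3}] r8c7 is down to just 3. So r8c7=3.
Step 11. [r6c7∈{9}] r6c7's peers cover all but 9 ⇒ r6c7=9.
Step 12. [r8c9∈{7}] r8c9 is down to just 7 ⇒ r8c9=7.
Step 13. [r4c3∈{2,4,9}] row 4 places 9 nowhere but r4c3, so r4c3=9.
Step 14. [r4c8∈{1,3,4,7}] r4c8 is the only open cell in row 4 admitting 4. So r4c8=4.
Step 15. [r2c2∈{2,9}] 9 has one home in row 2: r2c2 ⇒ r2c2=9.
Step 16. [r5c9∈{6}] r5c9 has the single candidate 6. So r5c9=6.
Step 17. [r9c8∈{2}] r9c8 is down to just 2, so r9c8=2.
Step 18. [r6c2∈{2,4,7}] r6c2 is the only open cell in col 2 admitting 2. So r6c2=2.
Step 19. [r1c1∈{1,2,6}] 2 has one home in col 1: r1c1. So r1c1=2.
Step 20. [r6c1∈{7}] only 7 remains possible at r6c1, so r6c1=7.
Step 21. [r2c9∈{1}] r2c9 has the single candidate 1, so r2c9=1.
Step 22. [r3c5∈{1,3,7}] in row 3, 7 fits only at r3c5, so r3c5=7.
Step 23. [r1c4∈{6}] nothing but 6 survives at r1c4 ⇒ r1c4=6.
Step 24. [r9c1∈{9}] nothing but 9 survives at r9c1, so r9c1=9.
Step 25. [r7c1∈{6}] r7c1 is down to just 6. So r7c1=6.
Step 26. [r8c8∈{8}] r8c8's peers cover all but 8, so r8c8=8.
Step 27. [r4c4∈{2,3}] in col 4, 2 fits only at r4c4 ⇒ r4c4=2.
Step 28. [r3c3∈{4,6}] 6 has one home in row 3: r3c3 ⇒ r3c3=6.
Step 29. [r7c7∈{1,5}] across row 7, 5 lands solely at r7c7. So r7c7=5.
Step 30. [r1c5∈{1}] only 1 remains possible at r1c5. So r1c5=1.
Step 31. [r2c3∈{5}] nothing but 5 survives at r2c3, so r2c3=5.
Step 32. [r6c8∈{3}] r6c8's peers cover all but 3. So r6c8=3.
Step 33. [r1c6∈{9}] r1c6 has the single candidate 9, so r1c6=9.
Step 34. [r5c8∈{7}] r5c8's peers cover all but 7. So r5c8=7.
Step 35. [r2c5∈{2}] r2c5 has the single candidate 2, so r2c5=2.
Step 36. [r9c5∈{5}] only 5 remains possible at r9c5, so r9c5=5.
Step 37. [r4c7∈{1}] r4c7's peers cover all but 1. So r4c7=1.
Step 38. [r3c2∈{4}] r3c2 is down to just 4. So r3c2=4.
Step 39. [r9c9∈{4}] r9c9 is down to just 4 ⇒ r9c9=4.
Step 40. [r8c3∈{2}] only 2 remains possible at r8c3 ⇒ r8c3=2.
Step 41. [r7c8∈{1}] nothing but 1 survives at r7c8, so r7c8=1.
Step 42. [r7c3∈{8}] r7c3's peers cover all but 8, so r7c3=8.
Step 43. [r6c3∈{4}] nothing but 4 survives at r6c3. So r6c3=4.
Step 44. [r3c4∈{3}] r3c4 is down to just 3. So r3c4=3.
Step 45. [r9c2∈{7}] only 7 remains possible at r9c2, so r9c2=7.
Step 46. [r6c6∈{6}] only 6 remains possible at r6c6 ⇒ r6c6=6.
Step 47. [r4c6∈{7}] r4c6's peers cover all but 7, so r4c6=7.
Step 48. [r7c2∈{3}] r7c2 has the single candidate 3, so r7c2=3.
Step 49. [r3c1∈{1}] r3c1's peers cover all but 1. So r3c1=1.
Step 50. [r7c9∈{9}] nothing but 9 survives at r7c9 ⇒ r7c9=9.
Step 51. [r4c5∈{3}] nothing but 3 survives at r4c5, so r4c5=3.
Step 52. [r2c8∈{6}] nothing but 6 survives at r2c8, so r2c8=6.

Answer: 2 8 7 6 1 9 4 5 3 / 3 9 5 4 2 8 7 6 1 / 1 4 6 3 7 5 8 9 2 / 5 6 9 2 3 7 1 4 8 / 8 1 3 5 9 4 2 7 6 / 7 2 4 1 8 6 9 3 5 / 6 3 8 7 4 2 5 1 9 / 4 5 2 9 6 1 3 8 7 / 9 7 1 8 5 3 6 2 4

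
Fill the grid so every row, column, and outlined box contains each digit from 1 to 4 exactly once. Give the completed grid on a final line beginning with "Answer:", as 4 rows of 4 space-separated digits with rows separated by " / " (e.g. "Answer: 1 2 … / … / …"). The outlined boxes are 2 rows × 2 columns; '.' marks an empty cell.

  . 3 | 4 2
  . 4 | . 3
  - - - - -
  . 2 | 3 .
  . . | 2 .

Step 1. [r4c2∈{1}] only 1 remains possible at r4c2, so r4c2=1.
Step 2. [r3c1∈{4}] nothing but 4 survives at r3c1. So r3c1=4.
Step 3. [r2c3∈{1}] r2c3 is down to just 1, so r2c3=1.
Step 4. [r1c1∈{1}] r1c1 has the single candidate 1. So r1c1=1.
Step 5. [r3c4∈{1}] r3c4 has the single candidate 1. So r3c4=1.
Step 6. [r2c1∈{2}] r2c1's peers cover all but 2. So r2c1=2.
Step 7. [r4c4∈{4}] r4c4's peers cover all but 4, so r4c4=4.
Step 8. [r4c1∈{3}] r4c1 is down to just 3, so r4c1=3.

Answer: 1 3 4 2 / 2 4 1 3 / 4 2 3 1 / 3 1 2 4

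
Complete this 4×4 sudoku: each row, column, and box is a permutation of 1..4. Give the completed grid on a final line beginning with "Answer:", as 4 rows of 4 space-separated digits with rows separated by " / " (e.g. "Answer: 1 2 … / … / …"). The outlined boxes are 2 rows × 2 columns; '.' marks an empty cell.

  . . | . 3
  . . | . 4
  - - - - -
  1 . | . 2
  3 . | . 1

Step 1. [r2c1∈{2}] r2c1 is down to just 2, so r2c1=2.
Step 2. [r3c2∈{4}] nothing but 4 survives at r3c2. So r3c2=4.
Step 3. [r1c2∈{1}] r1c2 has the single candidate 1 ⇒ r1c2=1.
Step 4. [r2c2∈{3}] r2c2 has the single candidate 3. So r2c2=3.
Step 5. [r4c2∈{2}] only 2 remains possible at r4c2, so r4c2=2.
Step 6. [r2c3∈{1}] nothing but 1 survives at r2c3. So r2c3=1.
Step 7. [r1c1∈{4}] nothing but 4 survives at r1c1. So r1c1=4.
Step 8. [r3c3∈{3}] only 3 remains possible at r3c3 ⇒ r3c3=3.
Step 9. [r4c3∈{4}] nothing but 4 survives at r4c3. So r4c3=4.
Step 10. [r1c3∈{2}] nothing but 2 survives at r1c3, so r1c3=2.

Answer: 4 1 2 3 / 2 3 1 4 / 1 4 3 2 / 3 2 4 1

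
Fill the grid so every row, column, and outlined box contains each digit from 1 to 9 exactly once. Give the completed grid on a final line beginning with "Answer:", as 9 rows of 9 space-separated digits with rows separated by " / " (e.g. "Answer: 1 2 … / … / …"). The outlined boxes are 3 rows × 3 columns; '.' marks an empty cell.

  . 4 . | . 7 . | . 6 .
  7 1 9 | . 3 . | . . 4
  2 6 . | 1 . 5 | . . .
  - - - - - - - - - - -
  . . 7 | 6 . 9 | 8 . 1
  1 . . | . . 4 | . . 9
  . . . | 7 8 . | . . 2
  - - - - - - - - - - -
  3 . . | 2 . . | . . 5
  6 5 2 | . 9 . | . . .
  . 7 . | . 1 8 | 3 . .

Step 1. [r9c3∈{4}] r9c3's peers cover all but 4 ⇒ r9c3=4.
Step 2. [r1c7∈{1,2,5,9}] 1 has one home in row 1: r1c7, so r1c7=1.
Step 3. [r1c1∈{5,8}] in col 1, 8 fits only at r1c1 ⇒ r1c1=8.
Step 4. [r3c3∈{3}] only 3 remains possible at r3c3, so r3c3=3.
Step 5. [r8c8∈{1,4,7,8}] in row 8, 1 fits only at r8c8 ⇒ r8c8=1.
Step 6. [r8c4∈{3,4}] in col 4, 4 fits only at r8c4. So r8c4=4.
Step 7. [r8c7∈{7}] nothing but 7 survives at r8c7, so r8c7=7.
Step 8. [r5c4∈{3,5}] 3 has one home in col 4: r5c4 ⇒ r5c4=3.
Step 9. [r9c1∈{9}] r9c1 has the single candidate 9 ⇒ r9c1=9.
Step 10. [r7c2∈{8}] r7c2 is down to just 8 ⇒ r7c2=8.
Step 11. [r2c7∈{2,5}] 2 has one home in col 7: r2c7 ⇒ r2c7=2.
Step 12. [r2c8∈{5,8}] 5 has one home in row 2: r2c8. So r2c8=5.
Step 13. [r3c8∈{7,8,9}] across col 8, 8 lands solely at r3c8 ⇒ r3c8=8.
Step 14. [r7c8∈{4,9}] 9 has one home in col 8: r7c8 ⇒ r7c8=9.
Step 15. [r7c5∈{6}] nothing but 6 survives at r7c5, so r7c5=6.
Step 16. [r5c2∈{2}] only 2 remains possible at r5c2. So r5c2=2.
Step 17. [r5c5∈{5}] nothing but 5 survives at r5c5, so r5c5=5.
Step 18. [r6c7∈{4,5,6}] col 7 places 5 nowhere but r6c7. So r6c7=5.
Step 19. [r6c1∈{4}] r6c1 has the single candidate 4. So r6c1=4.
Step 20. [r4c2∈{3}] r4c2's peers cover all but 3 ⇒ r4c2=3.
Step 21. [r6c3∈{6}] nothing but 6 survives at r6c3 ⇒ r6c3=6.
Step 22. [r6c6∈{1}] nothing but 1 survives at r6c6, so r6c6=1.
Step 23. [r5c8∈{7}] r5c8 has the single candidate 7 ⇒ r5c8=7.
Step 24. [r7c6∈{7}] nothing but 7 survives at r7c6 ⇒ r7c6=7.
Step 25. [r7c3∈{1}] nothing but 1 survives at r7c3, so r7c3=1.
Step 26. [r7c7∈{4}] only 4 remains possible at r7c7. So r7c7=4.
Step 27. [r9c8∈{2}] r9c8 has the single candidate 2, so r9c8=2.
Step 28. [r2c6∈{6}] r2c6 has the single candidate 6 ⇒ r2c6=6.
Step 29. [r3c9∈{7}] r3c9 has the single candidate 7, so r3c9=7.
Step 30. [r8c6∈{3}] only 3 remains possible at r8c6, so r8c6=3.
Step 31. [r4c5∈{2}] r4c5's peers cover all but 2, so r4c5=2.
Step 32. [r5c7∈{6}] nothing but 6 survives at r5c7, so r5c7=6.
Step 33. [r1c9∈{3}] r1c9 is down to just 3 ⇒ r1c9=3.
Step 34. [r2c4∈{8}] only 8 remains possible at r2c4, so r2c4=8.
Step 35. [r4c1∈{5}] r4c1 is down to just 5. So r4c1=5.
Step 36. [r9c4∈{5}] r9c4 is down to just 5, so r9c4=5.
Step 37. [r3c7∈{9}] r3c7's peers cover all but 9 ⇒ r3c7=9.
Step 38. [r1c6∈{2}] nothing but 2 survives at r1c6, so r1c6=2.
Step 39. [r6c8∈{3}] r6c8 is down to just 3, so r6c8=3.
Step 40. [r1c4∈{9}] r1c4 has the single candidate 9 ⇒ r1c4=9.
Step 41. [r4c8∈{4}] r4c8's peers cover all but 4, so r4c8=4.
Step 42. [r1c3∈{5}] r1c3 has the single candidate 5 ⇒ r1c3=5.
Step 43. [r9c9∈{6}] only 6 remains possible at r9c9, so r9c9=6.
Step 44. [r3c5∈{4}] only 4 remains possible at r3c5. So r3c5=4.
Step 45. [r6c2∈{9}] only 9 remains possible at r6c2. So r6c2=9.
Step 46. [r8c9∈{8}] r8c9 has the single candidate 8, so r8c9=8.
Step 47. [r5c3∈{8}] only 8 remains possible at r5c3, so r5c3=8.

Answer: 8 4 5 9 7 2 1 6 3 / 7 1 9 8 3 6 2 5 4 / 2 6 3 1 4 5 9 8 7 / 5 3 7 6 2 9 8 4 1 / 1 2 8 3 5 4 6 7 9 / 4 9 6 7 8 1 5 3 2 / 3 8 1 2 6 7 4 9 5 / 6 5 2 4 9 3 7 1 8 / 9 7 4 5 1 8 3 2 6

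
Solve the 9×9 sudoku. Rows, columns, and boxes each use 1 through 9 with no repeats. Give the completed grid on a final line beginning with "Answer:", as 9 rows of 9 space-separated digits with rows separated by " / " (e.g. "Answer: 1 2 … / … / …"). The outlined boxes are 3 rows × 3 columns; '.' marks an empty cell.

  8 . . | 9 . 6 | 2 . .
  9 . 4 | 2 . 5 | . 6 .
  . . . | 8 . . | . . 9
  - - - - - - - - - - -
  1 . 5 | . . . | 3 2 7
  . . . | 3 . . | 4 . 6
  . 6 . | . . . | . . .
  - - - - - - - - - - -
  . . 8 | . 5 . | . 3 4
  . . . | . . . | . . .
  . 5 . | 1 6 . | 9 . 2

Step 1. [r5c8∈{1,5,8,9}] in row 5, 5 fits only at r5c8, so r5c8=5.
Step 2. [r7c4∈{7}] only 7 remains possible at r7c4. So r7c4=7.
Step 3. [r8c4∈{4}] r8c4 has the single candidate 4 ⇒ r8c4=4.
Step 4. [r4c2∈{4,8,9}] in col 2, 4 fits only at r4c2, so r4c2=4.
Step 5. [r3c1∈{2,3,5,6,7}] across col 1, 5 lands solely at r3c1, so r3c1=5.
Step 6. [r6c8∈{1,8,9}] col 8 places 9 nowhere but r6c8 ⇒ r6c8=9.
Step 7. [r8c7∈{1,5,6,7,8}] 5 has one home in col 7: r8c7 ⇒ r8c7=5.
Step 8. [r3c3∈{1,2,3,6,7}] 6 has one home in row 3: r3c3, so r3c3=6.
Step 9. [r3c2∈{1,2,3,7}] in row 3, 2 fits only at r3c2. So r3c2=2.
Step 10. [r5c2∈{7,8,9}] col 2 places 8 nowhere but r5c2. So r5c2=8.
Step 11. [r5c3∈{2,7,9}] in box 4, 9 fits only at r5c3, so r5c3=9.
Step 12. [r8c1∈{2,3,6,7}] 6 has one home in row 8: r8c1, so r8c1=6.
Step 13. [r7c1∈{2}] r7c1 is down to just 2 ⇒ r7c1=2.
Step 14. [r5c1∈{7}] only 7 remains possible at r5c1, so r5c1=7.
Step 15. [r7c6∈{9}] r7c6 is down to just 9 ⇒ r7c6=9.
Step 16. [r7c2∈{1}] r7c2 is down to just 1. So r7c2=1.
Step 17. [r4c6∈{8}] r4c6's peers cover all but 8 ⇒ r4c6=8.
Step 18. [r1c3∈{1,3,7}] col 3 places 1 nowhere but r1c3, so r1c3=1.
Step 19. [r9c6∈{3}] nothing but 3 survives at r9c6, so r9c6=3.
Step 20. [r3c5∈{1,3,4,7}] in row 3, 3 fits only at r3c5, so r3c5=3.
Step 21. [r9c8∈{7,8}] r9c8 is the only open cell in row 9 admitting 8. So r9c8=8.
Step 22. [r8c8∈{1,7}] in box 9, 7 fits only at r8c8, so r8c8=7.
Step 23. [r3c8∈{1,4}] in col 8, 1 fits only at r3c8. So r3c8=1.
Step 24. [r6c7∈{1,8}] 1 has one home in col 7: r6c7, so r6c7=1.
Step 25. [r3c6∈{4,7}] across row 3, 4 lands solely at r3c6 ⇒ r3c6=4.
Step 26. [r1c5∈{7}] nothing but 7 survives at r1c5. So r1c5=7.
Step 27. [r6c3∈{2,3}] in col 3, 2 fits only at r6c3, so r6c3=2.
Step 28. [r1c2∈{3}] nothing but 3 survives at r1c2. So r1c2=3.
Step 29. [r2c7∈{7,8}] across col 7, 8 lands solely at r2c7 ⇒ r2c7=8.
Step 30. [r5c6∈{1,2}] across col 6, 1 lands solely at r5c6. So r5c6=1.
Step 31. [r5c5∈{2}] only 2 remains possible at r5c5. So r5c5=2.
Step 32. [r8c9∈{1}] r8c9 is down to just 1, so r8c9=1.
Step 33. [r3c7∈{7}] r3c7's peers cover all but 7. So r3c7=7.
Step 34. [r8c5∈{8}] r8c5 is down to just 8. So r8c5=8.
Step 35. [r6c5∈{4}] r6c5 has the single candidate 4, so r6c5=4.
Step 36. [r2c9∈{3}] r2c9's peers cover all but 3, so r2c9=3.
Step 37. [r8c6∈{2}] r8c6 has the single candidate 2 ⇒ r8c6=2.
Step 38. [r2c5∈{1}] r2c5 is down to just 1 ⇒ r2c5=1.
Step 39. [r9c1∈{4}] r9c1 has the single candidate 4. So r9c1=4.
Step 40. [r9c3∈{7}] r9c3 is down to just 7, so r9c3=7.
Step 41. [r4c5∈{9}] nothing but 9 survives at r4c5. So r4c5=9.
Step 42. [r6c1∈{3}] nothing but 3 survives at r6c1 ⇒ r6c1=3.
Step 43. [r2c2∈{7}] r2c2 has the single candidate 7 ⇒ r2c2=7.
Step 44. [r6c6∈{7}] r6c6 has the single candidate 7. So r6c6=7.
Step 45. [r7c7∈{6}] r7c7's peers cover all but 6, so r7c7=6.
Step 46. [r8c2∈{9}] r8c2 is down to just 9. So r8c2=9.
Step 47. [r4c4∈{6}] r4c4 has the single candidate 6, so r4c4=6.
Step 48. [r8c3∈{3}] r8c3's peers cover all but 3, so r8c3=3.
Step 49. [r6c9∈{8}] only 8 remains possible at r6c9. So r6c9=8.
Step 50. [r6c4∈{5}] r6c4 is down to just 5, so r6c4=5.
Step 51. [r1c8∈{4}] nothing but 4 survives at r1c8, so r1c8=4.
Step 52. [r1c9∈{5}] nothing but 5 survives at r1c9 ⇒ r1c9=5.

Answer: 8 3 1 9 7 6 2 4 5 / 9 7 4 2 1 5 8 6 3 / 5 2 6 8 3 4 7 1 9 / 1 4 5 6 9 8 3 2 7 / 7 8 9 3 2 1 4 5 6 / 3 6 2 5 4 7 1 9 8 / 2 1 8 7 5 9 6 3 4 / 6 9 3 4 8 2 5 7 1 / 4 5 7 1 6 3 9 8 2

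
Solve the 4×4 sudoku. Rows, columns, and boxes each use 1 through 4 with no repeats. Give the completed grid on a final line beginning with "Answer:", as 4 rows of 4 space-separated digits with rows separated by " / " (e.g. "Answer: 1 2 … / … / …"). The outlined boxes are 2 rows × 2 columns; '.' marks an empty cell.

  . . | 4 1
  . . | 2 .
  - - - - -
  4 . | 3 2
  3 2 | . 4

Step 1. [r2c2∈{1,3,4}] in row 2, 4 fits only at r2c2, so r2c2=4.
Step 2. [r2c4∈{3}] only 3 remains possible at r2c4 ⇒ r2c4=3.
Step 3. [r1c2∈{3}] r1c2 has the single candidate 3, so r1c2=3.
Step 4. [r3c2∈{1}] nothing but 1 survives at r3c2 ⇒ r3c2=1.
Step 5. [r2c1∈{1}] only 1 remains possible at r2c1. So r2c1=1.
Step 6. [r1c1∈{2}] r1c1 is down to just 2, so r1c1=2.
Step 7. [r4c3∈{1}] r4c3's peers cover all but 1 ⇒ r4c3=1.

Answer: 2 3 4 1 / 1 4 2 3 / 4 1 3 2 / 3 2 1 4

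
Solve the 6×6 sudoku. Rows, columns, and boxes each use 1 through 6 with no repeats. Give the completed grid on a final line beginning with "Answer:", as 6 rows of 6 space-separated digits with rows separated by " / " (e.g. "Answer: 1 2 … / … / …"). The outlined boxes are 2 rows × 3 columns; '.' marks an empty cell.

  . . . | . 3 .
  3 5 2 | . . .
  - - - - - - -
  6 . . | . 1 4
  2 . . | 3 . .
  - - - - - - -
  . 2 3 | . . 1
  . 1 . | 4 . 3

Step 1. [r2c6∈{6}] r2c6 is down to just 6, so r2c6=6.
Step 2. [r4c6∈{5}] nothing but 5 survives at r4c6. So r4c6=5.
Step 3. [r1c1∈{1,4}] col 1 places 1 nowhere but r1c1 ⇒ r1c1=1.
Step 4. [r5c4∈{5,6}] r5c4 is the only open cell in col 4 admitting 6. So r5c4=6.
Step 5. [r6c1∈{5}] r6c1 is down to just 5, so r6c1=5.
Step 6. [r1c2∈{4,6}] col 2 places 6 nowhere but r1c2. So r1c2=6.
Step 7. [r1c6∈{2}] only 2 remains possible at r1c6, so r1c6=2.
Step 8. [r1c3∈{4}] nothing but 4 survives at r1c3, so r1c3=4.
Step 9. [r6c3∈{6}] nothing but 6 survives at r6c3. So r6c3=6.
Step 10. [r2c5∈{4}] r2c5 is down to just 4 ⇒ r2c5=4.
Step 11. [r3c4∈{2}] r3c4 has the single candidate 2 ⇒ r3c4=2.
Step 12. [r5c1∈{4}] r5c1's peers cover all but 4. So r5c1=4.
Step 13. [r4c3∈{1}] r4c3's peers cover all but 1. So r4c3=1.
Step 14. [r6c5∈{2}] r6c5 is down to just 2, so r6c5=2.
Step 15. [r3c3∈{5}] r3c3 is down to just 5, so r3c3=5.
Step 16. [r4c5∈{6}] only 6 remains possible at r4c5, so r4c5=6.
Step 17. [r2c4∈{1}] r2c4's peers cover all but 1, so r2c4=1.
Step 18. [r1c4∈{5}] nothing but 5 survives at r1c4 ⇒ r1c4=5.
Step 19. [r5c5∈{5}] r5c5's peers cover all but 5 ⇒ r5c5=5.
Step 20. [r3c2∈{3}] only 3 remains possible at r3c2. So r3c2=3.
Step 21. [r4c2∈{4}] nothing but 4 survives at r4c2. So r4c2=4.

Answer: 1 6 4 5 3 2 / 3 5 2 1 4 6 / 6 3 5 2 1 4 / 2 4 1 3 6 5 / 4 2 3 6 5 1 / 5 1 6 4 2 3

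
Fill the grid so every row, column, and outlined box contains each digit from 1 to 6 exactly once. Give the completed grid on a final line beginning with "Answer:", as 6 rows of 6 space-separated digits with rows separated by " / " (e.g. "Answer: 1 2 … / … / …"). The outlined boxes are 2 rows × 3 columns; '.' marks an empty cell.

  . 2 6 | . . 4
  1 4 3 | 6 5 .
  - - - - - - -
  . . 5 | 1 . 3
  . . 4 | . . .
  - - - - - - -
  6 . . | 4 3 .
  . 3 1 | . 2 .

Step 1. [r6c4∈{5}] r6c4's peers cover all but 5 ⇒ r6c4=5.
Step 2. [r4c5∈{6}] r4c5's peers cover all but 6. So r4c5=6.
Step 3. [r4c4∈{2}] r4c4 has the single candidate 2, so r4c4=2.
Step 4. [r4c1∈{3}] r4c1 has the single candidate 3, so r4c1=3.
Step 5. [r6c1∈{4}] nothing but 4 survives at r6c1, so r6c1=4.
Step 6. [r2c6∈{2}] only 2 remains possible at r2c6 ⇒ r2c6=2.
Step 7. [r1c5∈{1}] r1c5 is down to just 1 ⇒ r1c5=1.
Step 8. [r3c5∈{4}] only 4 remains possible at r3c5 ⇒ r3c5=4.
Step 9. [r5c6∈{1}] r5c6 is down to just 1, so r5c6=1.
Step 10. [r1c4∈{3}] only 3 remains possible at r1c4 ⇒ r1c4=3.
Step 11. [r4c6∈{5}] r4c6 has the single candidate 5, so r4c6=5.
Step 12. [r5c3∈{2}] r5c3's peers cover all but 2. So r5c3=2.
Step 13. [r3c2∈{6}] nothing but 6 survives at r3c2, so r3c2=6.
Step 14. [r4c2∈{1}] r4c2 has the single candidate 1, so r4c2=1.
Step 15. [r6c6∈{6}] r6c6 is down to just 6. So r6c6=6.
Step 16. [r3c1∈{2}] only 2 remains possible at r3c1 ⇒ r3c1=2.
Step 17. [r1c1∈{5}] only 5 remains possible at r1c1, so r1c1=5.
Step 18. [r5c2∈{5}] r5c2 has the single candidate 5, so r5c2=5.

Answer: 5 2 6 3 1 4 / 1 4 3 6 5 2 / 2 6 5 1 4 3 / 3 1 4 2 6 5 / 6 5 2 4 3 1 / 4 3 1 5 2 6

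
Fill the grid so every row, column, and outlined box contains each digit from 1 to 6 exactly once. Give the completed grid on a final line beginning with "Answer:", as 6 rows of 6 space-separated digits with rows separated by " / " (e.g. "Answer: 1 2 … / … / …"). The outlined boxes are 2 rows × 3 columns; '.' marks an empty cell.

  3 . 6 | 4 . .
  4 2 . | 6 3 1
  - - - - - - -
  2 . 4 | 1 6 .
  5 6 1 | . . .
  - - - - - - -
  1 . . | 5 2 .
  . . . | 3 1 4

Step 1. [r3c2∈{3}] only 3 remains possible at r3c2 ⇒ r3c2=3.
Step 2. [r1c6∈{2,5}] in row 1, 2 fits only at r1c6. So r1c6=2.
Step 3. [r6c2∈{5}] r6c2 has the single candidate 5 ⇒ r6c2=5.
Step 4. [r5c6∈{6}] only 6 remains possible at r5c6 ⇒ r5c6=6.
Step 5. [r2c3∈{5}] nothing but 5 survives at r2c3 ⇒ r2c3=5.
Step 6. [r3c6∈{5}] nothing but 5 survives at r3c6 ⇒ r3c6=5.
Step 7. [r5c3∈{3}] only 3 remains possible at r5c3 ⇒ r5c3=3.
Step 8. [r1c5∈{5}] r1c5 has the single candidate 5 ⇒ r1c5=5.
Step 9. [r6c1∈{6}] r6c1 has the single candidate 6, so r6c1=6.
Step 10. [r4c5∈{4}] r4c5 has the single candidate 4 ⇒ r4c5=4.
Step 11. [r4c6∈{3}] nothing but 3 survives at r4c6. So r4c6=3.
Step 12. [r6c3∈{2}] nothing but 2 survives at r6c3. So r6c3=2.
Step 13. [r4c4∈{2}] r4c4 has the single candidate 2 ⇒ r4c4=2.
Step 14. [r5c2∈{4}] only 4 remains possible at r5c2, so r5c2=4.
Step 15. [r1c2∈{1}] r1c2's peers cover all but 1 ⇒ r1c2=1.

Answer: 3 1 6 4 5 2 / 4 2 5 6 3 1 / 2 3 4 1 6 5 / 5 6 1 2 4 3 / 1 4 3 5 2 6 / 6 5 2 3 1 4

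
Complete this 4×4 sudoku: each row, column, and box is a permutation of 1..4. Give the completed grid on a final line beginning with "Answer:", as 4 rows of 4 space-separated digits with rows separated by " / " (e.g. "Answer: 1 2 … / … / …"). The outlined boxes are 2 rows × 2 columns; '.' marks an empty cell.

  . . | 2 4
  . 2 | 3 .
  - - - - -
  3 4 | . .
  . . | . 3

Step 1. [r1c1∈{1}] r1c1's peers cover all but 1 ⇒ r1c1=1.
Step 2. [r3c3∈{1}] nothing but 1 survives at r3c3. So r3c3=1.
Step 3. [r4c3∈{4}] r4c3's peers cover all but 4, so r4c3=4.
Step 4. [r3c4∈{2}] r3c4 has the single candidate 2. So r3c4=2.
Step 5. [r2c4∈{1}] only 1 remains possible at r2c4, so r2c4=1.
Step 6. [r2c1∈{4}] r2c1's peers cover all but 4, so r2c1=4.
Step 7. [r4c2∈{1}] nothing but 1 survives at r4c2 ⇒ r4c2=1.
Step 8. [r1c2∈{3}] nothing but 3 survives at r1c2, so r1c2=3.
Step 9. [r4c1∈{2}] r4c1's peers cover all but 2, so r4c1=2.

Answer: 1 3 2 4 / 4 2 3 1 / 3 4 1 2 / 2 1 4 3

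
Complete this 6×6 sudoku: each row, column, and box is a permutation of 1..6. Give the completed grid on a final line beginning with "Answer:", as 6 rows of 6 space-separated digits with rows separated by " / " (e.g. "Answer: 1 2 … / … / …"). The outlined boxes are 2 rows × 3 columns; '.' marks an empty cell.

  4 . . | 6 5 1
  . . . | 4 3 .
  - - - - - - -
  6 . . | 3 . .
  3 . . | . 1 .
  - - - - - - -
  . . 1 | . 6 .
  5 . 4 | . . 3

Step 1. [r2c6∈{2}] r2c6's peers cover all but 2 ⇒ r2c6=2.
Step 2. [r3c5∈{2,4}] r3c5 is the only open cell in col 5 admitting 4. So r3c5=4.
Step 3. [r4c4∈{2,5}] across box 4, 2 lands solely at r4c4. So r4c4=2.
Step 4. [r4c3∈{5}] r4c3 is down to just 5, so r4c3=5.
Step 5. [r2c2∈{1,5,6}] across row 2, 5 lands solely at r2c2 ⇒ r2c2=5.
Step 6. [r5c2∈{2,3}] in row 5, 3 fits only at r5c2, so r5c2=3.
Step 7. [r1c2∈{2}] nothing but 2 survives at r1c2. So r1c2=2.
Step 8. [r5c6∈{4,5}] r5c6 is the only open cell in row 5 admitting 4 ⇒ r5c6=4.
Step 9. [r5c4∈{5}] r5c4 has the single candidate 5 ⇒ r5c4=5.
Step 10. [r1c3∈{3}] only 3 remains possible at r1c3, so r1c3=3.
Step 11. [r6c2∈{6}] r6c2's peers cover all but 6, so r6c2=6.
Step 12. [r3c2∈{1}] only 1 remains possible at r3c2, so r3c2=1.
Step 13. [r2c3∈{6}] only 6 remains possible at r2c3, so r2c3=6.
Step 14. [r4c2∈{4}] r4c2 has the single candidate 4, so r4c2=4.
Step 15. [r6c5∈{2}] r6c5 has the single candidate 2 ⇒ r6c5=2.
Step 16. [r3c6∈{5}] r3c6 is down to just 5, so r3c6=5.
Step 17. [r6c4∈{1}] only 1 remains possible at r6c4. So r6c4=1.
Step 18. [r5c1∈{2}] r5c1 has the single candidate 2. So r5c1=2.
Step 19. [r4c6∈{6}] nothing but 6 survives at r4c6. So r4c6=6.
Step 20. [r3c3∈{2}] only 2 remains possible at r3c3, so r3c3=2.
Step 21. [r2c1∈{1}] nothing but 1 survives at r2c1 ⇒ r2c1=1.

Answer: 4 2 3 6 5 1 / 1 5 6 4 3 2 / 6 1 2 3 4 5 / 3 4 5 2 1 6 / 2 3 1 5 6 4 / 5 6 4 1 2 3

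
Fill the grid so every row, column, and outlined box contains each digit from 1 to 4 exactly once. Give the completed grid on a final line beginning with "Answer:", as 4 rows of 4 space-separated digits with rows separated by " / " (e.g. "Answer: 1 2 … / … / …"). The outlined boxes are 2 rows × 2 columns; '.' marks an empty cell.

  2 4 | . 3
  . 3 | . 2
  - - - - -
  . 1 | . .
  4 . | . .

Step 1. [r3c3∈{2,3,4}] r3c3 is the only open cell in row 3 admitting 2, so r3c3=2.
Step 2. [r1c3∈{1}] r1c3 is down to just 1, so r1c3=1.
Step 3. [r3c1∈{3}] r3c1 is down to just 3 ⇒ r3c1=3.
Step 4. [r2c1∈{1}] nothing but 1 survives at r2c1, so r2c1=1.
Step 5. [r4c3∈{3}] nothing but 3 survives at r4c3 ⇒ r4c3=3.
Step 6. [r3c4∈{4}] r3c4 has the single candidate 4 ⇒ r3c4=4.
Step 7. [r4c2∈{2}] r4c2's peers cover all but 2. So r4c2=2.
Step 8. [r2c3∈{4}] nothing but 4 survives at r2c3 ⇒ r2c3=4.
Step 9. [r4c4∈{1}] r4c4 is down to just 1. So r4c4=1.

Answer: 2 4 1 3 / 1 3 4 2 / 3 1 2 4 / 4 2 3 1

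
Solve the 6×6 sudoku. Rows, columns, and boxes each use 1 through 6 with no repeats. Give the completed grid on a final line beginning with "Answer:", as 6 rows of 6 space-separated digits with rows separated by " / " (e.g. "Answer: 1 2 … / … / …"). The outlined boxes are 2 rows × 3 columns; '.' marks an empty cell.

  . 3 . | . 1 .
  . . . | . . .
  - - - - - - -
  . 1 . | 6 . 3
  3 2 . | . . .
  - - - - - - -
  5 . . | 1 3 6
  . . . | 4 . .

Step 1. [r2c2∈{4,5,6}] 5 has one home in col 2: r2c2 ⇒ r2c2=5.
Step 2. [r4c3∈{4,5,6}] row 4 places 6 nowhere but r4c3, so r4c3=6.
Step 3. [r5c3∈{2,4}] 2 has one home in row 5: r5c3. So r5c3=2.
Step 4. [r1c3∈{4}] nothing but 4 survives at r1c3 ⇒ r1c3=4.
Step 5. [r4c4∈{5}] r4c4 is down to just 5, so r4c4=5.
Step 6. [r1c4∈{2}] r1c4 is down to just 2, so r1c4=2.
Step 7. [r4c5∈{4}] r4c5's peers cover all but 4 ⇒ r4c5=4.
Step 8. [r2c3∈{1}] only 1 remains possible at r2c3 ⇒ r2c3=1.
Step 9. [r6c5∈{2,5}] col 5 places 5 nowhere but r6c5. So r6c5=5.
Step 10. [r1c1∈{6}] r1c1 has the single candidate 6, so r1c1=6.
Step 11. [r1c6∈{5}] only 5 remains possible at r1c6 ⇒ r1c6=5.
Step 12. [r4c6∈{1}] nothing but 1 survives at r4c6. So r4c6=1.
Step 13. [r6c2∈{6}] r6c2 is down to just 6 ⇒ r6c2=6.
Step 14. [r6c3∈{3}] r6c3 is down to just 3. So r6c3=3.
Step 15. [r2c4∈{3}] r2c4 has the single candidate 3. So r2c4=3.
Step 16. [r2c5∈{6}] r2c5's peers cover all but 6. So r2c5=6.
Step 17. [r6c6∈{2}] r6c6 is down to just 2, so r6c6=2.
Step 18. [r3c5∈{2}] r3c5 is down to just 2. So r3c5=2.
Step 19. [r3c3∈{5}] only 5 remains possible at r3c3, so r3c3=5.
Step 20. [r2c1∈{2}] only 2 remains possible at r2c1 ⇒ r2c1=2.
Step 21. [r5c2∈{4}] r5c2 has the single candidate 4 ⇒ r5c2=4.
Step 22. [r6c1∈{1}] r6c1 has the single candidate 1. So r6c1=1.
Step 23. [r3c1∈{4}] only 4 remains possible at r3c1, so r3c1=4.
Step 24. [r2c6∈{4}] r2c6's peers cover all but 4, so r2c6=4.

Answer: 6 3 4 2 1 5 / 2 5 1 3 6 4 / 4 1 5 6 2 3 / 3 2 6 5 4 1 / 5 4 2 1 3 6 / 1 6 3 4 5 2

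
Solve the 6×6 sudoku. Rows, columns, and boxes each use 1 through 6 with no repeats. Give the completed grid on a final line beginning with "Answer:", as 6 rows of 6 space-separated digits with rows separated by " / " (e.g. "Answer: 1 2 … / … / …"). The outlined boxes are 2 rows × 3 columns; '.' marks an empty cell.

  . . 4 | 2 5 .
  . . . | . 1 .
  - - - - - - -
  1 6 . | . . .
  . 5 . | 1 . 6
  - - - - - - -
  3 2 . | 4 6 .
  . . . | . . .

Step 1. [r1c6∈{3}] r1c6 is down to just 3. So r1c6=3.
Step 2. [r4c1∈{2,4}] r4c1 is the only open cell in box 3 admitting 4. So r4c1=4.
Step 3. [r2c1∈{2,5,6}] 2 has one home in col 1: r2c1. So r2c1=2.
Step 4. [r6c1∈{5,6}] in col 1, 5 fits only at r6c1. So r6c1=5.
Step 5. [r3c5∈{2,3,4}] col 5 places 4 nowhere but r3c5 ⇒ r3c5=4.
Step 6. [r5c3∈{1}] nothing but 1 survives at r5c3 ⇒ r5c3=1.
Step 7. [r6c4∈{3}] r6c4 is down to just 3, so r6c4=3.
Step 8. [r3c3∈{2,3}] across row 3, 3 lands solely at r3c3. So r3c3=3.
Step 9. [r3c6∈{2,5}] r3c6 is the only open cell in row 3 admitting 2. So r3c6=2.
Step 10. [r1c1∈{6}] r1c1's peers cover all but 6. So r1c1=6.
Step 11. [r2c6∈{4}] r2c6's peers cover all but 4, so r2c6=4.
Step 12. [r2c3∈{5}] r2c3 is down to just 5 ⇒ r2c3=5.
Step 13. [r6c2∈{4}] r6c2 has the single candidate 4. So r6c2=4.
Step 14. [r4c5∈{3}] nothing but 3 survives at r4c5 ⇒ r4c5=3.
Step 15. [r6c3∈{6}] r6c3 is down to just 6. So r6c3=6.
Step 16. [r4c3∈{2}] r4c3 is down to just 2 ⇒ r4c3=2.
Step 17. [r5c6∈{5}] r5c6 is down to just 5 ⇒ r5c6=5.
Step 18. [r2c4∈{6}] r2c4's peers cover all but 6 ⇒ r2c4=6.
Step 19. [r2c2∈{3}] r2c2 has the single candidate 3, so r2c2=3.
Step 20. [r1c2∈{1}] only 1 remains possible at r1c2 ⇒ r1c2=1.
Step 21. [r6c6∈{1}] r6c6's peers cover all but 1. So r6c6=1.
Step 22. [r3c4∈{5}] nothing but 5 survives at r3c4 ⇒ r3c4=5.
Step 23. [r6c5∈{2}] r6c5 is down to just 2 ⇒ r6c5=2.

Answer: 6 1 4 2 5 3 / 2 3 5 6 1 4 / 1 6 3 5 4 2 / 4 5 2 1 3 6 / 3 2 1 4 6 5 / 5 4 6 3 2 1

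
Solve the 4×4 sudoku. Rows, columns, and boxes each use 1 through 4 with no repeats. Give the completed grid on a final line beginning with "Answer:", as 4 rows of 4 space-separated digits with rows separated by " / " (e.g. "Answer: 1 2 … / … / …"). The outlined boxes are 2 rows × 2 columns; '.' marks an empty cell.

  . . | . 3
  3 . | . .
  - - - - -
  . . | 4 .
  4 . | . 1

Step 1. [r3c4∈{2}] only 2 remains possible at r3c4 ⇒ r3c4=2.
Step 2. [r1c1∈{1,2}] col 1 places 2 nowhere but r1c1. So r1c1=2.
Step 3. [r1c2∈{1,4}] across row 1, 4 lands solely at r1c2, so r1c2=4.
Step 4. [r2c2∈{1}] r2c2 is down to just 1 ⇒ r2c2=1.
Step 5. [r4c3∈{3}] nothing but 3 survives at r4c3, so r4c3=3.
Step 6. [r2c4∈{4}] r2c4 has the single candidate 4 ⇒ r2c4=4.
Step 7. [r2c3∈{2}] only 2 remains possible at r2c3, so r2c3=2.
Step 8. [r1c3∈{1}] r1c3's peers cover all but 1. So r1c3=1.
Step 9. [r3c1∈{1}] only 1 remains possible at r3c1 ⇒ r3c1=1.
Step 10. [r3c2∈{3}] nothing but 3 survives at r3c2. So r3c2=3.
Step 11. [r4c2∈{2}] nothing but 2 survives at r4c2 ⇒ r4c2=2.

Answer: 2 4 1 3 / 3 1 2 4 / 1 3 4 2 / 4 2 3 1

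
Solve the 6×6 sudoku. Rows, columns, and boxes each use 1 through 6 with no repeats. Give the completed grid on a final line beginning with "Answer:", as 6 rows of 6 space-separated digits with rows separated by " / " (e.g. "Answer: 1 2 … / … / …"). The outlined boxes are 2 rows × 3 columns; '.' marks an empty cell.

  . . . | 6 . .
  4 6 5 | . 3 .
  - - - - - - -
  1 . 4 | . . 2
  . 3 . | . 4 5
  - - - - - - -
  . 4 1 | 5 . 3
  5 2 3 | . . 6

Step 1. [r1c3∈{2}] nothing but 2 survives at r1c3. So r1c3=2.
Step 2. [r2c6∈{1}] r2c6 has the single candidate 1. So r2c6=1.
Step 3. [r6c5∈{1}] r6c5 is down to just 1 ⇒ r6c5=1.
Step 4. [r4c1∈{2,6}] across row 4, 2 lands solely at r4c1. So r4c1=2.
Step 5. [r3c2∈{5}] r3c2 has the single candidate 5. So r3c2=5.
Step 6. [r1c6∈{4}] nothing but 4 survives at r1c6 ⇒ r1c6=4.
Step 7. [r5c5∈{2}] r5c5 has the single candidate 2, so r5c5=2.
Step 8. [r2c4∈{2}] r2c4 has the single candidate 2. So r2c4=2.
Step 9. [r4c3∈{6}] r4c3 is down to just 6. So r4c3=6.
Step 10. [r6c4∈{4}] r6c4 is down to just 4, so r6c4=4.
Step 11. [r4c4∈{1}] nothing but 1 survives at r4c4, so r4c4=1.
Step 12. [r1c5∈{5}] r1c5's peers cover all but 5 ⇒ r1c5=5.
Step 13. [r3c4∈{3}] r3c4's peers cover all but 3, so r3c4=3.
Step 14. [r3c5∈{6}] r3c5's peers cover all but 6. So r3c5=6.
Step 15. [r1c1∈{3}] only 3 remains possible at r1c1 ⇒ r1c1=3.
Step 16. [r1c2∈{1}] r1c2 has the single candidate 1, so r1c2=1.
Step 17. [r5c1∈{6}] r5c1's peers cover all but 6. So r5c1=6.

Answer: 3 1 2 6 5 4 / 4 6 5 2 3 1 / 1 5 4 3 6 2 / 2 3 6 1 4 5 / 6 4 1 5 2 3 / 5 2 3 4 1 6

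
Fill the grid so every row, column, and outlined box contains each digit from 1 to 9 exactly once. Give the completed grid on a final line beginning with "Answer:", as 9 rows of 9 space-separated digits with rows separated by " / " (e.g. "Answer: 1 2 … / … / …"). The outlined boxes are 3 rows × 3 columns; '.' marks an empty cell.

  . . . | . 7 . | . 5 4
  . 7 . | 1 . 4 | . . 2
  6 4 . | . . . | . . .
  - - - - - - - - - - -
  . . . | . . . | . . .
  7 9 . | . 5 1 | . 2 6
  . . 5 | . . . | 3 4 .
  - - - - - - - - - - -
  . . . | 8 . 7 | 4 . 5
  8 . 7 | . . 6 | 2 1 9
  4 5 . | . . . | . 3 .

Step 1. [r5c7∈{8}] r5c7's peers cover all but 8 ⇒ r5c7=8.
Step 2. [r3c9∈{1,3,7,8}] r3c9 is the only open cell in col 9 admitting 3, so r3c9=3.
Step 3. [r8c2∈{3}] r8c2's peers cover all but 3 ⇒ r8c2=3.
Step 4. [r7c5∈{1,2,3,9}] row 7 places 3 nowhere but r7c5. So r7c5=3.
Step 5. [r3c6∈{2,5,8,9}] across col 6, 5 lands solely at r3c6 ⇒ r3c6=5.
Step 6. [r7c8∈{6}] nothing but 6 survives at r7c8 ⇒ r7c8=6.
Step 7. [r9c3∈{1,2,6,9}] r9c3 is the only open cell in row 9 admitting 6 ⇒ r9c3=6.
Step 8. [r9c7∈{7}] r9c7's peers cover all but 7, so r9c7=7.
Step 9. [r3c8∈{7,8,9}] r3c8 is the only open cell in row 3 admitting 7 ⇒ r3c8=7.
Step 10. [r4c8∈{9}] only 9 remains possible at r4c8. So r4c8=9.
Step 11. [r2c8∈{8}] r2c8 is down to just 8 ⇒ r2c8=8.
Step 12. [r9c5∈{1,2,9}] across row 9, 1 lands solely at r9c5, so r9c5=1.
Step 13. [r2c1∈{3,5,9}] 5 has one home in row 2: r2c1. So r2c1=5.
Step 14. [r2c3∈{3,9}] in row 2, 3 fits only at r2c3 ⇒ r2c3=3.
Step 15. [r5c4∈{3,4}] 3 has one home in row 5: r5c4. So r5c4=3.
Step 16. [r1c6∈{2,3,8,9}] 3 has one home in row 1: r1c6 ⇒ r1c6=3.
Step 17. [r3c5∈{2,8,9}] across box 2, 8 lands solely at r3c5. So r3c5=8.
Step 18. [r8c5∈{4}] only 4 remains possible at r8c5 ⇒ r8c5=4.
Step 19. [r4c4∈{2,4,6,7}] in col 4, 4 fits only at r4c4. So r4c4=4.
Step 20. [r6c4∈{2,6,7,9}] across col 4, 7 lands solely at r6c4, so r6c4=7.
Step 21. [r6c9∈{1}] only 1 remains possible at r6c9 ⇒ r6c9=1.
Step 22. [r6c1∈{2}] r6c1's peers cover all but 2 ⇒ r6c1=2.
Step 23. [r1c4∈{2,6,9}] in col 4, 6 fits only at r1c4, so r1c4=6.
Step 24. [r2c5∈{9}] r2c5 has the single candidate 9. So r2c5=9.
Step 25. [r6c6∈{8,9}] across row 6, 9 lands solely at r6c6, so r6c6=9.
Step 26. [r6c2∈{6,8}] in row 6, 8 fits only at r6c2, so r6c2=8.
Step 27. [r4c3∈{1}] nothing but 1 survives at r4c3. So r4c3=1.
Step 28. [r3c7∈{1,9}] in row 3, 1 fits only at r3c7. So r3c7=1.
Step 29. [r3c3∈{2,9}] across row 3, 9 lands solely at r3c3, so r3c3=9.
Step 30. [r7c3∈{2}] nothing but 2 survives at r7c3. So r7c3=2.
Step 31. [r7c2∈{1}] r7c2 has the single candidate 1, so r7c2=1.
Step 32. [r9c6∈{2}] r9c6 has the single candidate 2 ⇒ r9c6=2.
Step 33. [r4c2∈{6}] only 6 remains possible at r4c2. So r4c2=6.
Step 34. [r1c7∈{9}] r1c7 is down to just 9, so r1c7=9.
Step 35. [r1c2∈{2}] r1c2 is down to just 2 ⇒ r1c2=2.
Step 36. [r6c5∈{6}] r6c5 has the single candidate 6 ⇒ r6c5=6.
Step 37. [r5c3∈{4}] only 4 remains possible at r5c3, so r5c3=4.
Step 38. [r4c9∈{7}] r4c9 is down to just 7. So r4c9=7.
Step 39. [r1c3∈{8}] r1c3's peers cover all but 8, so r1c3=8.
Step 40. [r9c9∈{8}] nothing but 8 survives at r9c9, so r9c9=8.
Step 41. [r4c5∈{2}] only 2 remains possible at r4c5, so r4c5=2.
Step 42. [r4c7∈{5}] r4c7 is down to just 5. So r4c7=5.
Step 43. [r4c1∈{3}] only 3 remains possible at r4c1, so r4c1=3.
Step 44. [r7c1∈{9}] r7c1 is down to just 9 ⇒ r7c1=9.
Step 45. [r1c1∈{1}] r1c1 is down to just 1 ⇒ r1c1=1.
Step 46. [r8c4∈{5}] r8c4 is down to just 5. So r8c4=5.
Step 47. [r4c6∈{8}] r4c6's peers cover all but 8. So r4c6=8.
Step 48. [r3c4∈{2}] only 2 remains possible at r3c4, so r3c4=2.
Step 49. [r9c4∈{9}] r9c4's peers cover all but 9. So r9c4=9.
Step 50. [r2c7∈{6}] only 6 remains possible at r2c7, so r2c7=6.

Answer: 1 2 8 6 7 3 9 5 4 / 5 7 3 1 9 4 6 8 2 / 6 4 9 2 8 5 1 7 3 / 3 6 1 4 2 8 5 9 7 / 7 9 4 3 5 1 8 2 6 / 2 8 5 7 6 9 3 4 1 / 9 1 2 8 3 7 4 6 5 / 8 3 7 5 4 6 2 1 9 / 4 5 6 9 1 2 7 3 8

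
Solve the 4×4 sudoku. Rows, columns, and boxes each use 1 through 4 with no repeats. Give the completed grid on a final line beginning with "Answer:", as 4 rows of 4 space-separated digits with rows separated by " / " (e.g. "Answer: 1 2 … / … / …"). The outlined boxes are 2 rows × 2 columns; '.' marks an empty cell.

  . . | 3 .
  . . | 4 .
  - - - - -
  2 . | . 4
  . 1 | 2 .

Step 1. [r3c2∈{3}] nothing but 3 survives at r3c2. So r3c2=3.
Step 2. [r1c2∈{2,4}] col 2 places 4 nowhere but r1c2, so r1c2=4.
Step 3. [r1c4∈{1,2}] r1c4 is the only open cell in row 1 admitting 2 ⇒ r1c4=2.
Step 4. [r2c4∈{1}] nothing but 1 survives at r2c4, so r2c4=1.
Step 5. [r1c1∈{1}] nothing but 1 survives at r1c1, so r1c1=1.
Step 6. [r4c1∈{4}] nothing but 4 survives at r4c1 ⇒ r4c1=4.
Step 7. [r4c4∈{3}] only 3 remains possible at r4c4 ⇒ r4c4=3.
Step 8. [r2c1∈{3}] only 3 remains possible at r2c1. So r2c1=3.
Step 9. [r2c2∈{2}] r2c2 is down to just 2 ⇒ r2c2=2.
Step 10. [r3c3∈{1}] only 1 remains possible at r3c3, so r3c3=1.

Answer: 1 4 3 2 / 3 2 4 1 / 2 3 1 4 / 4 1 2 3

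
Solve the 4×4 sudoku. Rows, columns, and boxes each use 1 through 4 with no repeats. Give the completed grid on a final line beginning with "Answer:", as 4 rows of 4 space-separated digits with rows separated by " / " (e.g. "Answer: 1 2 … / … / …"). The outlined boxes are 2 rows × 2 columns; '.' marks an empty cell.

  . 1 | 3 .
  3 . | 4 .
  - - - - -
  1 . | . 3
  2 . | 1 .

Step 1. [r4c4∈{4}] r4c4 has the single candidate 4, so r4c4=4.
Step 2. [r2c2∈{2}] r2c2 is down to just 2 ⇒ r2c2=2.
Step 3. [r3c3∈{2}] r3c3's peers cover all but 2. So r3c3=2.
Step 4. [r3c2∈{4}] r3c2's peers cover all but 4 ⇒ r3c2=4.
Step 5. [r4c2∈{3}] r4c2 is down to just 3 ⇒ r4c2=3.
Step 6. [r1c1∈{4}] only 4 remains possible at r1c1 ⇒ r1c1=4.
Step 7. [r1c4∈{2}] only 2 remains possible at r1c4 ⇒ r1c4=2.
Step 8. [r2c4∈{1}] r2c4's peers cover all but 1, so r2c4=1.

Answer: 4 1 3 2 / 3 2 4 1 / 1 4 2 3 / 2 3 1 4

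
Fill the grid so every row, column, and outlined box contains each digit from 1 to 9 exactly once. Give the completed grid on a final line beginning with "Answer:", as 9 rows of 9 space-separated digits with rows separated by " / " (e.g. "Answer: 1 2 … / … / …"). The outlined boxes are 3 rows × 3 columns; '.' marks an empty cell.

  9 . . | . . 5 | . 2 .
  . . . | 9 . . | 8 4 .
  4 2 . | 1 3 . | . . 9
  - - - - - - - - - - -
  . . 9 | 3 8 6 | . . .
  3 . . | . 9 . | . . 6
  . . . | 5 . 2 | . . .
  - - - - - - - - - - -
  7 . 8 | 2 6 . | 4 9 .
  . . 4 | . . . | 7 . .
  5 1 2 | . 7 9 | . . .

Step 1. [r1c4∈{4,6,7,8}] r1c4 is the only open cell in col 4 admitting 6. So r1c4=6.
Step 2. [r6c1∈{1,6,8}] col 1 places 8 nowhere but r6c1 ⇒ r6c1=8.
Step 3. [r7c9∈{1,3,5}] across row 7, 5 lands solely at r7c9 ⇒ r7c9=5.
Step 4. [r5c4∈{4,7}] 7 has one home in col 4: r5c4, so r5c4=7.
Step 5. [r5c8∈{1,5,8}] in row 5, 8 fits only at r5c8, so r5c8=8.
Step 6. [r7c2∈{3}] r7c2's peers cover all but 3. So r7c2=3.
Step 7. [r2c6∈{7}] r2c6 has the single candidate 7, so r2c6=7.
Step 8. [r5c7∈{1,2,5}] 2 has one home in row 5: r5c7 ⇒ r5c7=2.
Step 9. [r8c6∈{1,3,8}] col 6 places 3 nowhere but r8c6 ⇒ r8c6=3.
Step 10. [r5c6∈{1,4}] across col 6, 4 lands solely at r5c6, so r5c6=4.
Step 11. [r6c5∈{1}] r6c5 is down to just 1 ⇒ r6c5=1.
Step 12. [r5c3∈{1,5}] across row 5, 1 lands solely at r5c3. So r5c3=1.
Step 13. [r8c1∈{6}] nothing but 6 survives at r8c1 ⇒ r8c1=6.
Step 14. [r8c9∈{1,2,8}] in row 8, 2 fits only at r8c9, so r8c9=2.
Step 15. [r5c2∈{5}] r5c2 is down to just 5, so r5c2=5.
Step 16. [r2c3∈{3,5,6}] r2c3 is the only open cell in row 2 admitting 5, so r2c3=5.
Step 17. [r2c9∈{1,3}] row 2 places 3 nowhere but r2c9. So r2c9=3.
Step 18. [r2c2∈{6}] only 6 remains possible at r2c2, so r2c2=6.
Step 19. [r3c3∈{7}] only 7 remains possible at r3c3, so r3c3=7.
Step 20. [r1c9∈{1,7}] 7 has one home in row 1: r1c9 ⇒ r1c9=7.
Step 21. [r4c9∈{1,4}] r4c9 is the only open cell in col 9 admitting 1, so r4c9=1.
Step 22. [r4c7∈{5}] r4c7's peers cover all but 5. So r4c7=5.
Step 23. [r4c2∈{4,7}] across row 4, 4 lands solely at r4c2. So r4c2=4.
Step 24. [r3c7∈{6}] nothing but 6 survives at r3c7. So r3c7=6.
Step 25. [r9c7∈{3}] nothing but 3 survives at r9c7 ⇒ r9c7=3.
Step 26. [r9c4∈{4,8}] across row 9, 4 lands solely at r9c4, so r9c4=4.
Step 27. [r6c8∈{3,7}] across row 6, 3 lands solely at r6c8 ⇒ r6c8=3.
Step 28. [r6c3∈{6}] nothing but 6 survives at r6c3 ⇒ r6c3=6.
Step 29. [r6c7∈{9}] r6c7 is down to just 9. So r6c7=9.
Step 30. [r2c5∈{2}] r2c5 has the single candidate 2 ⇒ r2c5=2.
Step 31. [r3c8∈{5}] r3c8 has the single candidate 5. So r3c8=5.
Step 32. [r8c4∈{8}] r8c4 has the single candidate 8, so r8c4=8.
Step 33. [r6c2∈{7}] r6c2 has the single candidate 7, so r6c2=7.
Step 34. [r7c6∈{1}] r7c6 has the single candidate 1, so r7c6=1.
Step 35. [r6c9∈{4}] r6c9 has the single candidate 4 ⇒ r6c9=4.
Step 36. [r1c5∈{4}] r1c5 has the single candidate 4. So r1c5=4.
Step 37. [r1c3∈{3}] r1c3 has the single candidate 3, so r1c3=3.
Step 38. [r9c8∈{6}] nothing but 6 survives at r9c8. So r9c8=6.
Step 39. [r9c9∈{8}] nothing but 8 survives at r9c9 ⇒ r9c9=8.
Step 40. [r1c2∈{8}] r1c2 is down to just 8, so r1c2=8.
Step 41. [r1c7∈{1}] only 1 remains possible at r1c7. So r1c7=1.
Step 42. [r3c6∈{8}] r3c6 has the single candidate 8. So r3c6=8.
Step 43. [r4c1∈{2}] r4c1 has the single candidate 2, so r4c1=2.
Step 44. [r4c8∈{7}] r4c8 has the single candidate 7, so r4c8=7.
Step 45. [r8c5∈{5}] nothing but 5 survives at r8c5. So r8c5=5.
Step 46. [r2c1∈{1}] only 1 remains possible at r2c1. So r2c1=1.
Step 47. [r8c8∈{1}] r8c8 has the single candidate 1 ⇒ r8c8=1.
Step 48. [r8c2∈{9}] nothing but 9 survives at r8c2 ⇒ r8c2=9.

Answer: 9 8 3 6 4 5 1 2 7 / 1 6 5 9 2 7 8 4 3 / 4 2 7 1 3 8 6 5 9 / 2 4 9 3 8 6 5 7 1 / 3 5 1 7 9 4 2 8 6 / 8 7 6 5 1 2 9 3 4 / 7 3 8 2 6 1 4 9 5 / 6 9 4 8 5 3 7 1 2 / 5 1 2 4 7 9 3 6 8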